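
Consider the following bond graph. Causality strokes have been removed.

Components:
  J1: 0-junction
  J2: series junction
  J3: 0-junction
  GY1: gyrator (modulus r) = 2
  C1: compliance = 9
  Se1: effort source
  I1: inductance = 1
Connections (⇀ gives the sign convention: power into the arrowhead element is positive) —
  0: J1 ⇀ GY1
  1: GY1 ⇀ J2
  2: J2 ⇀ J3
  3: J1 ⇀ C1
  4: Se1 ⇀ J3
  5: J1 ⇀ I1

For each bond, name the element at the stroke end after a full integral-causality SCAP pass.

b0 |GY1
b1 |GY1
b2 |J2
b3 |J1
b4 |J3
b5 |I1

β4 stroke→J3  (Se1: effort source, stroke at far end)
β2 stroke→J2  (J3: bond 4 brought effort, rest push out)
β1 stroke→GY1  (only one flow-in slot at J2)
β0 stroke→GY1  (GY1: gyrator matches bond 1)
β3 stroke→J1  (C1 outputs effort q/C1)
β5 stroke→I1  (0-jn J1 has e-setter on 3)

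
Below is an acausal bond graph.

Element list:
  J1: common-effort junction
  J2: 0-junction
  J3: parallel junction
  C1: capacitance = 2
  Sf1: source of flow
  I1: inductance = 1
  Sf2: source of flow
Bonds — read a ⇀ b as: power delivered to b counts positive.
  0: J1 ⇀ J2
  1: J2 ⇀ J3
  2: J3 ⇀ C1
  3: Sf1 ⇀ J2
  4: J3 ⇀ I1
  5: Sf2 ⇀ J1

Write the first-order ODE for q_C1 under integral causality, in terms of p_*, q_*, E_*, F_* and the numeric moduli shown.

dq_C1/dt = F_Sf1 + F_Sf2 - p_I1

β3 |Sf1  (Sf1 fixes flow; stroke at Sf1)
β5 |Sf2  (source Sf2 imposes f)
β0 |J1  (closing 0-jn rule on J1)
β1 |J2  (J2: last free bond brings effort in)
β2 |J3  (C1: C, integral causality)
β4 |I1  (J3 effort already set via bond 2)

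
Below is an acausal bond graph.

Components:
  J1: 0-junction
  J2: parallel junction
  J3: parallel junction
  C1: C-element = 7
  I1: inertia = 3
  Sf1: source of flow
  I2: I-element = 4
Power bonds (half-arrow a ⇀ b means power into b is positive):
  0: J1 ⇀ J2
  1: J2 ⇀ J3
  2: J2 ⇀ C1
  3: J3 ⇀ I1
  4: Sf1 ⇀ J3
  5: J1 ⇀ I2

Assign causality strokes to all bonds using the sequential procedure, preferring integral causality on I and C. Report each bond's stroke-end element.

#4 stroke at Sf1  (Sf1: flow source, stroke at near end)
#2 stroke at J2  (C1: C, integral causality)
#0 stroke at J1  (J2: bond 2 brought effort, rest push out)
#1 stroke at J3  (J2: bond 2 brought effort, rest push out)
#3 stroke at I1  (common-e at J3 fixed by 1)
#5 stroke at I2  (J1: bond 0 brought effort, rest push out)

β0 →J1
β1 →J3
β2 →J2
β3 →I1
β4 →Sf1
β5 →I2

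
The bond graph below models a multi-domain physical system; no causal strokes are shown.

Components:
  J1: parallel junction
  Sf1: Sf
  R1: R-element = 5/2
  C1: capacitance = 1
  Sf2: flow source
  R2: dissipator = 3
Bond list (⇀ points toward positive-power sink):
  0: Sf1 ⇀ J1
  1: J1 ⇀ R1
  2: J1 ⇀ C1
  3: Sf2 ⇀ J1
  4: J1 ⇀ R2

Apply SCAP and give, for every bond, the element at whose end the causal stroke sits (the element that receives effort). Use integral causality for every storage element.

bond 0 stroke at Sf1
bond 1 stroke at R1
bond 2 stroke at J1
bond 3 stroke at Sf2
bond 4 stroke at R2

bond 0 |Sf1  (Sf1 (Sf) sets flow on bond)
bond 3 |Sf2  (Sf2: flow source, stroke at near end)
bond 2 |J1  (C1: C, integral causality)
bond 1 |R1  (J1: bond 2 brought effort, rest push out)
bond 4 |R2  (J1 effort already set via bond 2)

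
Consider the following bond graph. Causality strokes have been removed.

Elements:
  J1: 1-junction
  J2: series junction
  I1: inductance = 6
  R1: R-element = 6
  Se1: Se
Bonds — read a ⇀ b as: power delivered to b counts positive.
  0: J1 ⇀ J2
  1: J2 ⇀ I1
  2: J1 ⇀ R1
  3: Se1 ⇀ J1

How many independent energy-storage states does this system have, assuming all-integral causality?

1  (I1 all integral)

β3 stroke→J1  (source Se1 imposes e)
β1 stroke→I1  (I1: I, integral causality)
β0 stroke→J2  (1-jn J2 has f-setter on 1)
β2 stroke→J1  (common-f at J1 fixed by 0)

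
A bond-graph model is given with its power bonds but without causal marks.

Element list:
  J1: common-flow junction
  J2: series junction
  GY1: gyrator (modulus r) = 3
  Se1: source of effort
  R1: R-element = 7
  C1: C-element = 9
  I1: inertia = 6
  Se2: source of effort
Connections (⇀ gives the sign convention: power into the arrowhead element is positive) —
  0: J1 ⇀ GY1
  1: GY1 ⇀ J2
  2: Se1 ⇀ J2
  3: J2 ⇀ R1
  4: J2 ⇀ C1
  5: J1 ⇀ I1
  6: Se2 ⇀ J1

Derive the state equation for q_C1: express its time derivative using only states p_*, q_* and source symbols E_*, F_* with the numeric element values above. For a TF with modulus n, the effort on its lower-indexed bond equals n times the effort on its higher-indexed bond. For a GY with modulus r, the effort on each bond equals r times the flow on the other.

dq_C1/dt = E_Se1/7 + p_I1/14 - q_C1/63

bond 2 |J2  (Se1 fixes effort; stroke away)
bond 6 |J1  (source Se2 imposes e)
bond 4 |J2  (prefer integral on C1)
bond 5 |I1  (prefer integral on I1)
bond 0 |J1  (common-f at J1 fixed by 5)
bond 1 |J2  (through GY1, causality inverts; strokes same side of GY1)
bond 3 |R1  (J2: last free bond brings flow in)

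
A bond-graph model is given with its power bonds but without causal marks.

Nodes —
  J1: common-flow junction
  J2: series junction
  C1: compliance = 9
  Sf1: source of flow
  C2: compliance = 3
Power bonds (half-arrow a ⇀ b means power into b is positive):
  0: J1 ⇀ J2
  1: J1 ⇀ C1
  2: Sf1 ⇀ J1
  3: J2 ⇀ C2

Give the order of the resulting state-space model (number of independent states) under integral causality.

2  (C1, C2 all integral)

#2 stroke at Sf1  (source Sf1 imposes f)
#0 stroke at J1  (common-f at J1 fixed by 2)
#1 stroke at J1  (common-f at J1 fixed by 2)
#3 stroke at J2  (common-f at J2 fixed by 0)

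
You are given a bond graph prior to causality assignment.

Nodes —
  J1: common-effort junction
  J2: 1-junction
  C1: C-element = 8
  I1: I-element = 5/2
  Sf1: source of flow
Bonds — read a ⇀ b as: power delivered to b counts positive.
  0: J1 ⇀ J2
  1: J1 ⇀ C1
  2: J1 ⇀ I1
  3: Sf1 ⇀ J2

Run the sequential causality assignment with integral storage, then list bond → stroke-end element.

#0 stroke→J2
#1 stroke→J1
#2 stroke→I1
#3 stroke→Sf1

bond 3 |Sf1  (Sf1: flow source, stroke at near end)
bond 0 |J2  (J2 flow already set via bond 3)
bond 1 |J1  (C1: C, integral causality)
bond 2 |I1  (J1: bond 1 brought effort, rest push out)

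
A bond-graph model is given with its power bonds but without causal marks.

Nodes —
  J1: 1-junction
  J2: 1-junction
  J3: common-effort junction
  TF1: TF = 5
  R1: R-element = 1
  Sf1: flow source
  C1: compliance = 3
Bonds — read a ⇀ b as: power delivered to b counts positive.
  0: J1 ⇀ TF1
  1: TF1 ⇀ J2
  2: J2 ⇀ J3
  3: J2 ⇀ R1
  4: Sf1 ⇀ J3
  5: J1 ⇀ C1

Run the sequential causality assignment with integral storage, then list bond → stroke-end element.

b4 →Sf1  (source Sf1 imposes f)
b2 →J3  (J3: last free bond brings effort in)
b1 →J2  (1-jn J2 has f-setter on 2)
b3 →J2  (J2 flow already set via bond 2)
b0 →TF1  (through TF1, causality passes straight; one stroke at TF1)
b5 →J1  (1-jn J1 has f-setter on 0)

bond 0 stroke→TF1
bond 1 stroke→J2
bond 2 stroke→J3
bond 3 stroke→J2
bond 4 stroke→Sf1
bond 5 stroke→J1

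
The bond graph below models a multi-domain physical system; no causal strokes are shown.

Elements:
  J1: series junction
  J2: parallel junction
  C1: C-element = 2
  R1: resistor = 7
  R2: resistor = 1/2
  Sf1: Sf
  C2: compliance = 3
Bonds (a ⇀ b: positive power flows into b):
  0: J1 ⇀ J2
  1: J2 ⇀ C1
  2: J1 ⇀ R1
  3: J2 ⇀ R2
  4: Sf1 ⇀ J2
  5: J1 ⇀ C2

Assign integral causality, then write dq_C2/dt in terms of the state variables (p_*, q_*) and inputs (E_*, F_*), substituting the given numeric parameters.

β4 stroke→Sf1  (Sf1 (Sf) sets flow on bond)
β1 stroke→J2  (C1: C, integral causality)
β0 stroke→J1  (J2 effort already set via bond 1)
β3 stroke→R2  (J2: bond 1 brought effort, rest push out)
β5 stroke→J1  (prefer integral on C2)
β2 stroke→R1  (J1: last free bond brings flow in)

dq_C2/dt = -q_C1/14 - q_C2/21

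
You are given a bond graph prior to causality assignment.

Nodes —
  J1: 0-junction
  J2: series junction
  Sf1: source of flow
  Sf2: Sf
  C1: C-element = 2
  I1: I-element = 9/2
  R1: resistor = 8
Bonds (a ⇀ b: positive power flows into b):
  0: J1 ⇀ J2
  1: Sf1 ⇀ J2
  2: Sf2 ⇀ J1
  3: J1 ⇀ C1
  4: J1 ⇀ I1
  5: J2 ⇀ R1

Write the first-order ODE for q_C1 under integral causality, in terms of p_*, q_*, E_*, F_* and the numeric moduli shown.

dq_C1/dt = -F_Sf1 + F_Sf2 - 2*p_I1/9

β1 |Sf1  (source Sf1 imposes f)
β2 |Sf2  (source Sf2 imposes f)
β0 |J2  (1-jn J2 has f-setter on 1)
β5 |J2  (common-f at J2 fixed by 1)
β3 |J1  (C1 outputs effort q/C1)
β4 |I1  (J1: bond 3 brought effort, rest push out)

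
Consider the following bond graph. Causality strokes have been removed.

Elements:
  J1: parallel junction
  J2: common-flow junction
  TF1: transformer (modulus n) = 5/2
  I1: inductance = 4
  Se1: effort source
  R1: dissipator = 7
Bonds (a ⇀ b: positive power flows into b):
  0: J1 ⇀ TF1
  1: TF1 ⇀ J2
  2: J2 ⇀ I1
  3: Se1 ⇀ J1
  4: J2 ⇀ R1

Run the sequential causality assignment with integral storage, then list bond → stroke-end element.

b3 stroke at J1  (Se1 (Se) sets effort on bond)
b0 stroke at TF1  (common-e at J1 fixed by 3)
b1 stroke at J2  (TF1: transformer flips bond 0)
b2 stroke at I1  (I1: I, integral causality)
b4 stroke at J2  (J2: bond 2 brought flow, rest push out)

b0 stroke at TF1
b1 stroke at J2
b2 stroke at I1
b3 stroke at J1
b4 stroke at J2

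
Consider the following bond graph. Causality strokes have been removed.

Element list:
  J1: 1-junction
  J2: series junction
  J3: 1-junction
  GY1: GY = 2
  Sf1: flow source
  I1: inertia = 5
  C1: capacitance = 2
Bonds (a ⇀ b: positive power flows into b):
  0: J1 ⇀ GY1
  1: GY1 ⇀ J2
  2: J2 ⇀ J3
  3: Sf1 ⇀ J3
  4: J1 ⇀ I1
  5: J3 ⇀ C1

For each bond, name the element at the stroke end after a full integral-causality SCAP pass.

#0 |J1
#1 |J2
#2 |J3
#3 |Sf1
#4 |I1
#5 |J3

b3 →Sf1  (source Sf1 imposes f)
b2 →J3  (J3 flow already set via bond 3)
b5 →J3  (J3: bond 3 brought flow, rest push out)
b1 →J2  (common-f at J2 fixed by 2)
b0 →J1  (GY GY1: same side as bond 1)
b4 →I1  (closing 1-jn rule on J1)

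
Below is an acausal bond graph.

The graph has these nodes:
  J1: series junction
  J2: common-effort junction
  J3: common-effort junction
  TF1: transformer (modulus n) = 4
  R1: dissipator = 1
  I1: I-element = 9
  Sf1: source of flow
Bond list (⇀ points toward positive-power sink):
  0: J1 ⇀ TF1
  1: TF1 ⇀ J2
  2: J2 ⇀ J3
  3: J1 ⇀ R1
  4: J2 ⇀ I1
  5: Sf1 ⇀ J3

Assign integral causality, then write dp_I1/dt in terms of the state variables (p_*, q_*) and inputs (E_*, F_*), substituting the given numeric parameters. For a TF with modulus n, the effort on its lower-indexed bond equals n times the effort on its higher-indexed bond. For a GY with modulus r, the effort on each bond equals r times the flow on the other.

dp_I1/dt = F_Sf1/16 - p_I1/144

β5 stroke→Sf1  (Sf1: flow source, stroke at near end)
β2 stroke→J3  (only one effort-in slot at J3)
β4 stroke→I1  (prefer integral on I1)
β1 stroke→J2  (closing 0-jn rule on J2)
β0 stroke→TF1  (TF1 one-in-one-out from 1)
β3 stroke→J1  (1-jn J1 has f-setter on 0)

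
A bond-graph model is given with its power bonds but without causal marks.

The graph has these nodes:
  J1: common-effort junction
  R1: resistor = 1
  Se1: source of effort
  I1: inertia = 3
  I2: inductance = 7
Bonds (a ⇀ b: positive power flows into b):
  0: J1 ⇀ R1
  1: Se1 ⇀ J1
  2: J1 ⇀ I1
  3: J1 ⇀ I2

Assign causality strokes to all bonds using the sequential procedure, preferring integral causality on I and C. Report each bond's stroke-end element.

#1 stroke→J1  (Se1: effort source, stroke at far end)
#0 stroke→R1  (0-jn J1 has e-setter on 1)
#2 stroke→I1  (common-e at J1 fixed by 1)
#3 stroke→I2  (common-e at J1 fixed by 1)

β0 →R1
β1 →J1
β2 →I1
β3 →I2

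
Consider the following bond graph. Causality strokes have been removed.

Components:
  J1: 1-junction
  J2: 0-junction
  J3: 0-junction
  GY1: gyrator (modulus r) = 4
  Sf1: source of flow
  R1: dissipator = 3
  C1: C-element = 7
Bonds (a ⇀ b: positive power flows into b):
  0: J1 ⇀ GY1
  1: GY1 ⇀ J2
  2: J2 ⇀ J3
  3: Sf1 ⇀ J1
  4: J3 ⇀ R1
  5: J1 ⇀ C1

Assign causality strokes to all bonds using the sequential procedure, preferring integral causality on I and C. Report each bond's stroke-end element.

b0 →J1
b1 →J2
b2 →J3
b3 →Sf1
b4 →R1
b5 →J1

b3 |Sf1  (Sf1: flow source, stroke at near end)
b0 |J1  (common-f at J1 fixed by 3)
b5 |J1  (J1: bond 3 brought flow, rest push out)
b1 |J2  (GY1: gyrator matches bond 0)
b2 |J3  (J2 effort already set via bond 1)
b4 |R1  (J3: bond 2 brought effort, rest push out)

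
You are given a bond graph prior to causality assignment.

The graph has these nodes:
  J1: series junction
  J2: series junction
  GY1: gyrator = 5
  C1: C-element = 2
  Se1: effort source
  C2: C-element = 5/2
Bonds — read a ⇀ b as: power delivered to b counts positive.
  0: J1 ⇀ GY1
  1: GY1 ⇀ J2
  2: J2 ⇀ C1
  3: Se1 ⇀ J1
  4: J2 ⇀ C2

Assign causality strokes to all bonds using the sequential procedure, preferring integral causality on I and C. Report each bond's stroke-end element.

bond 0 stroke at GY1
bond 1 stroke at GY1
bond 2 stroke at J2
bond 3 stroke at J1
bond 4 stroke at J2

#3 stroke at J1  (source Se1 imposes e)
#0 stroke at GY1  (closing 1-jn rule on J1)
#1 stroke at GY1  (GY1 both-in/both-out from 0)
#2 stroke at J2  (common-f at J2 fixed by 1)
#4 stroke at J2  (common-f at J2 fixed by 1)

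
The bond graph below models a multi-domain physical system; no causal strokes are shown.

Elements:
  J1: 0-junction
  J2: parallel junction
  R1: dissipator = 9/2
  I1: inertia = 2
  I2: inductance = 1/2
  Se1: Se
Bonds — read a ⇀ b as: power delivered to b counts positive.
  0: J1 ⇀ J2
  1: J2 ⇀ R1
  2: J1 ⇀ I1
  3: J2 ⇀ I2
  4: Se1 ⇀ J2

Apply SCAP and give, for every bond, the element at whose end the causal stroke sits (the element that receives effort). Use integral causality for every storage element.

β4 stroke at J2  (Se1 (Se) sets effort on bond)
β0 stroke at J1  (J2 effort already set via bond 4)
β1 stroke at R1  (J2: bond 4 brought effort, rest push out)
β3 stroke at I2  (J2: bond 4 brought effort, rest push out)
β2 stroke at I1  (0-jn J1 has e-setter on 0)

b0 stroke→J1
b1 stroke→R1
b2 stroke→I1
b3 stroke→I2
b4 stroke→J2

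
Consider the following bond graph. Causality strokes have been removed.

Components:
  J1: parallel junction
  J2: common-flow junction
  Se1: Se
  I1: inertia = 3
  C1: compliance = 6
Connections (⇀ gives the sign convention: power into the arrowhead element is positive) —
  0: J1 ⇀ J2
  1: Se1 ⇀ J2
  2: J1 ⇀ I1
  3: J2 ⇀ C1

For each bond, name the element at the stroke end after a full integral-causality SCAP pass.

#1 |J2  (source Se1 imposes e)
#2 |I1  (I1 outputs flow p/I1)
#0 |J1  (J1: last free bond brings effort in)
#3 |J2  (1-jn J2 has f-setter on 0)

b0 stroke at J1
b1 stroke at J2
b2 stroke at I1
b3 stroke at J2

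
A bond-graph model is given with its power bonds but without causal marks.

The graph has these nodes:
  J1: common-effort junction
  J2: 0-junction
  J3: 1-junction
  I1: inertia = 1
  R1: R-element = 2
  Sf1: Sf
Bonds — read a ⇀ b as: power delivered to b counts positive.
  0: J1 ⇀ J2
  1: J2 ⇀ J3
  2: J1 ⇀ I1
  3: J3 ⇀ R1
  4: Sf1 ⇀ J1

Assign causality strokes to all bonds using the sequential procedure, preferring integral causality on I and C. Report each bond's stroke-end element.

#0 →J1
#1 →J2
#2 →I1
#3 →J3
#4 →Sf1

bond 4 stroke at Sf1  (source Sf1 imposes f)
bond 2 stroke at I1  (prefer integral on I1)
bond 0 stroke at J1  (J1: last free bond brings effort in)
bond 1 stroke at J2  (only one effort-in slot at J2)
bond 3 stroke at J3  (1-jn J3 has f-setter on 1)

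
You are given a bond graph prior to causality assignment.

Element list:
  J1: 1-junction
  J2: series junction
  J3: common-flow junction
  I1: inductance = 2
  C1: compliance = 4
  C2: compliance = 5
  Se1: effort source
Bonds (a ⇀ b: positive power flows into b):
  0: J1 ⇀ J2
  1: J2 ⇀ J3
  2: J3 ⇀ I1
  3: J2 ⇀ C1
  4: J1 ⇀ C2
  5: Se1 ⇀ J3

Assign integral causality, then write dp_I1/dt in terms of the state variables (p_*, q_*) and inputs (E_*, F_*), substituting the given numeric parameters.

dp_I1/dt = E_Se1 - q_C1/4 - q_C2/5

bond 5 |J3  (Se1: effort source, stroke at far end)
bond 2 |I1  (I1: I, integral causality)
bond 1 |J3  (common-f at J3 fixed by 2)
bond 0 |J2  (common-f at J2 fixed by 1)
bond 3 |J2  (common-f at J2 fixed by 1)
bond 4 |J1  (J1: bond 0 brought flow, rest push out)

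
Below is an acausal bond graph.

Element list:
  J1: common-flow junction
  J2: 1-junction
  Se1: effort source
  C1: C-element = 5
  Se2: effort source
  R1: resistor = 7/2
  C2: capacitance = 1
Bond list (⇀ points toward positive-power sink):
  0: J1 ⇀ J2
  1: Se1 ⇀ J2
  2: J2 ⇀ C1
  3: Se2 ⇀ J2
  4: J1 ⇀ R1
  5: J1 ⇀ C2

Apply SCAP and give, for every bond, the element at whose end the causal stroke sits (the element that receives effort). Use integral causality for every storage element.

β1 stroke→J2  (Se1: effort source, stroke at far end)
β3 stroke→J2  (Se2: effort source, stroke at far end)
β2 stroke→J2  (C1 integral (e out))
β0 stroke→J1  (J2 needs exactly one f-in)
β5 stroke→J1  (C2 integral (e out))
β4 stroke→R1  (J1: last free bond brings flow in)

bond 0 |J1
bond 1 |J2
bond 2 |J2
bond 3 |J2
bond 4 |R1
bond 5 |J1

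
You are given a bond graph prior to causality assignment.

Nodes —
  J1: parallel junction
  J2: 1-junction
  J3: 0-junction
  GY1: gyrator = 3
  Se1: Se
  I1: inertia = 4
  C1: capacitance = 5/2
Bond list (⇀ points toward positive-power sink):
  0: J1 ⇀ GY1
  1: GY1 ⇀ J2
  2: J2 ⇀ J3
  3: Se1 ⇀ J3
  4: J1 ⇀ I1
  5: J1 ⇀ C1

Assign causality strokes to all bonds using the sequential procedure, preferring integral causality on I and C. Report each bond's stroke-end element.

bond 3 |J3  (Se1: effort source, stroke at far end)
bond 2 |J2  (J3 effort already set via bond 3)
bond 1 |GY1  (J2 needs exactly one f-in)
bond 0 |GY1  (GY1: gyrator matches bond 1)
bond 4 |I1  (I1 outputs flow p/I1)
bond 5 |J1  (J1 needs exactly one e-in)

b0 |GY1
b1 |GY1
b2 |J2
b3 |J3
b4 |I1
b5 |J1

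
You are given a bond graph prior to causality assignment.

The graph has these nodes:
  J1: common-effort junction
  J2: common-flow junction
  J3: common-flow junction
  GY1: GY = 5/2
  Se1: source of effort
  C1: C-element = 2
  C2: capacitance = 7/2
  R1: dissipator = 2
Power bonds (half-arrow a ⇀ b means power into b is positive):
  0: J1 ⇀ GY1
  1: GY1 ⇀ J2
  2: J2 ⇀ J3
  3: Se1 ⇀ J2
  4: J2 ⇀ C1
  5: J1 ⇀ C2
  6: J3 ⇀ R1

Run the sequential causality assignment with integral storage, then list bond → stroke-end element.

#3 stroke at J2  (source Se1 imposes e)
#4 stroke at J2  (C1 integral (e out))
#5 stroke at J1  (C2 integral (e out))
#0 stroke at GY1  (J1 effort already set via bond 5)
#1 stroke at GY1  (GY1 both-in/both-out from 0)
#2 stroke at J2  (J2 flow already set via bond 1)
#6 stroke at J3  (J3: bond 2 brought flow, rest push out)

bond 0 →GY1
bond 1 →GY1
bond 2 →J2
bond 3 →J2
bond 4 →J2
bond 5 →J1
bond 6 →J3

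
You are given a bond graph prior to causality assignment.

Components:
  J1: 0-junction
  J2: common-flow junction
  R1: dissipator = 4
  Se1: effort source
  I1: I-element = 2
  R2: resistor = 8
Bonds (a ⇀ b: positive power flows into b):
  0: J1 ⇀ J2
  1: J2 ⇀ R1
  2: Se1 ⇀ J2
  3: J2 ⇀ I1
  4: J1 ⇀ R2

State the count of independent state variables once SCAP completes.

1  (I1 all integral)

b2 |J2  (Se1 (Se) sets effort on bond)
b3 |I1  (I1 outputs flow p/I1)
b0 |J2  (common-f at J2 fixed by 3)
b1 |J2  (J2: bond 3 brought flow, rest push out)
b4 |J1  (J1 needs exactly one e-in)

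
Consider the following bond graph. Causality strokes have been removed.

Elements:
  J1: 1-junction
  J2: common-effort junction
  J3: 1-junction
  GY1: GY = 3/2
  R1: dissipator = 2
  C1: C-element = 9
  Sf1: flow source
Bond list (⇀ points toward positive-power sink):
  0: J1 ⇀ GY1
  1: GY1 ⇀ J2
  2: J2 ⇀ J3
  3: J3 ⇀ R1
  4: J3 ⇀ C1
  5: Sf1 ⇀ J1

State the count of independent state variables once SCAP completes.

β5 →Sf1  (Sf1 fixes flow; stroke at Sf1)
β0 →J1  (common-f at J1 fixed by 5)
β1 →J2  (through GY1, causality inverts; strokes same side of GY1)
β2 →J3  (0-jn J2 has e-setter on 1)
β4 →J3  (C1 integral (e out))
β3 →R1  (only one flow-in slot at J3)

1  (C1 all integral)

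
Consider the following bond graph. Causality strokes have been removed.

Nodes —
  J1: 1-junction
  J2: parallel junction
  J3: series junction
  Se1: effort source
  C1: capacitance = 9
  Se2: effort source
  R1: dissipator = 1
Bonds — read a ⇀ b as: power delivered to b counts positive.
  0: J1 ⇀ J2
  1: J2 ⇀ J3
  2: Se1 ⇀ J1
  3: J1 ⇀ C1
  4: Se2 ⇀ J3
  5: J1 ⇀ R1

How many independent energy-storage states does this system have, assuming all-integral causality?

1  (C1 all integral)

b2 →J1  (Se1 fixes effort; stroke away)
b4 →J3  (Se2 fixes effort; stroke away)
b1 →J2  (only one flow-in slot at J3)
b0 →J1  (J2: bond 1 brought effort, rest push out)
b3 →J1  (C1 outputs effort q/C1)
b5 →R1  (J1 needs exactly one f-in)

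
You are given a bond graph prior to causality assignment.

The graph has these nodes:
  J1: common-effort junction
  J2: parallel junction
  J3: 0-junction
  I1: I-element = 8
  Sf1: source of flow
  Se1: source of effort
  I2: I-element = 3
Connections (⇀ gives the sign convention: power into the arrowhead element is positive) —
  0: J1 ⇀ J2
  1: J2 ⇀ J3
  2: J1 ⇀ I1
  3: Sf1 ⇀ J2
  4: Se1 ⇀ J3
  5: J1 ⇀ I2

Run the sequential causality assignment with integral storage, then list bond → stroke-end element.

β0 |J1
β1 |J2
β2 |I1
β3 |Sf1
β4 |J3
β5 |I2

β3 →Sf1  (source Sf1 imposes f)
β4 →J3  (Se1: effort source, stroke at far end)
β1 →J2  (J3: bond 4 brought effort, rest push out)
β0 →J1  (common-e at J2 fixed by 1)
β2 →I1  (J1 effort already set via bond 0)
β5 →I2  (J1: bond 0 brought effort, rest push out)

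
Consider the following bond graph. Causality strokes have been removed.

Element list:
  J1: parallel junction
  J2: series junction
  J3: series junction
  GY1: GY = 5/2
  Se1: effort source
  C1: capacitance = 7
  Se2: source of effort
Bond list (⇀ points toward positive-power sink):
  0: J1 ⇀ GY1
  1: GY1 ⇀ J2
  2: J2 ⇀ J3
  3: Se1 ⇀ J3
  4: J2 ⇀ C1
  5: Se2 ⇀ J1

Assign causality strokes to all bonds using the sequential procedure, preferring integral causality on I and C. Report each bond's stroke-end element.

bond 3 stroke→J3  (Se1 (Se) sets effort on bond)
bond 5 stroke→J1  (source Se2 imposes e)
bond 0 stroke→GY1  (J1 effort already set via bond 5)
bond 2 stroke→J2  (closing 1-jn rule on J3)
bond 1 stroke→GY1  (through GY1, causality inverts; strokes same side of GY1)
bond 4 stroke→J2  (common-f at J2 fixed by 1)

bond 0 |GY1
bond 1 |GY1
bond 2 |J2
bond 3 |J3
bond 4 |J2
bond 5 |J1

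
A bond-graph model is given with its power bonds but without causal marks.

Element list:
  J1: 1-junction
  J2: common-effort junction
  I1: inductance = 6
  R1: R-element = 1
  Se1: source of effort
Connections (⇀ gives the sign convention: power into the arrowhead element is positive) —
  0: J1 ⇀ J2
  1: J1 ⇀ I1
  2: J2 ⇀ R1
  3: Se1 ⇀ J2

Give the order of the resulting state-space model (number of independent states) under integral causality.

1  (I1 all integral)

#3 stroke at J2  (Se1 (Se) sets effort on bond)
#0 stroke at J1  (J2: bond 3 brought effort, rest push out)
#2 stroke at R1  (common-e at J2 fixed by 3)
#1 stroke at I1  (J1: last free bond brings flow in)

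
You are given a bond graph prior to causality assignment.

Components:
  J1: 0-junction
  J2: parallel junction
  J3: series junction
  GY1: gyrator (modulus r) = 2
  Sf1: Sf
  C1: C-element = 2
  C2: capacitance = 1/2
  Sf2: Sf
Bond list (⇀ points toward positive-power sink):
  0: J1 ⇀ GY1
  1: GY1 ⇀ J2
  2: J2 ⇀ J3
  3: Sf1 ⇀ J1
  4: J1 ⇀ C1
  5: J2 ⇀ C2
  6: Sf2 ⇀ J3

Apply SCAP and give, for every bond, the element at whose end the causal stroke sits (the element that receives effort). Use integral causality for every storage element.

#3 stroke→Sf1  (Sf1: flow source, stroke at near end)
#6 stroke→Sf2  (Sf2: flow source, stroke at near end)
#2 stroke→J3  (J3: bond 6 brought flow, rest push out)
#4 stroke→J1  (C1 integral (e out))
#0 stroke→GY1  (0-jn J1 has e-setter on 4)
#1 stroke→GY1  (GY1: gyrator matches bond 0)
#5 stroke→J2  (J2: last free bond brings effort in)

bond 0 stroke at GY1
bond 1 stroke at GY1
bond 2 stroke at J3
bond 3 stroke at Sf1
bond 4 stroke at J1
bond 5 stroke at J2
bond 6 stroke at Sf2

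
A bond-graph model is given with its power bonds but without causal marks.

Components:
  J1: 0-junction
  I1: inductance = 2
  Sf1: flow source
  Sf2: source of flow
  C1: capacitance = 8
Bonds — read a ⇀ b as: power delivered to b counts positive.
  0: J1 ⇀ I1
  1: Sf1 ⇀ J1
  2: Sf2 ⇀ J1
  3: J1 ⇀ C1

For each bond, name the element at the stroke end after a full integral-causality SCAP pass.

b0 →I1
b1 →Sf1
b2 →Sf2
b3 →J1

b1 →Sf1  (Sf1 fixes flow; stroke at Sf1)
b2 →Sf2  (source Sf2 imposes f)
b0 →I1  (I1: I, integral causality)
b3 →J1  (closing 0-jn rule on J1)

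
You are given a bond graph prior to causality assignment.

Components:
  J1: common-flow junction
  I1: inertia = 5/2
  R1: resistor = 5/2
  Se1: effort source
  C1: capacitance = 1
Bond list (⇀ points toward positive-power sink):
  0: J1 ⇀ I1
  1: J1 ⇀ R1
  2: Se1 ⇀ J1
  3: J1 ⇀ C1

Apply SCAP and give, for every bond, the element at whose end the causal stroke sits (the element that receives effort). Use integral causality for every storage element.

#0 |I1
#1 |J1
#2 |J1
#3 |J1

bond 2 |J1  (source Se1 imposes e)
bond 0 |I1  (prefer integral on I1)
bond 1 |J1  (J1: bond 0 brought flow, rest push out)
bond 3 |J1  (J1 flow already set via bond 0)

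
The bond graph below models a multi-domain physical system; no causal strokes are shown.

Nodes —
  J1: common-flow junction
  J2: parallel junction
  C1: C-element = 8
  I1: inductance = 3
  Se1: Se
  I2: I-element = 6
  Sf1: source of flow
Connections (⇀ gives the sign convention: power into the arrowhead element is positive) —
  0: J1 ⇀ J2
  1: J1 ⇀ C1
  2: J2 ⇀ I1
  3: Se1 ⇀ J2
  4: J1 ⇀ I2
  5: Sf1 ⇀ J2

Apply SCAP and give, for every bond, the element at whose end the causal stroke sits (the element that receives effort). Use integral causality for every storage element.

β3 →J2  (Se1 (Se) sets effort on bond)
β5 →Sf1  (Sf1 (Sf) sets flow on bond)
β0 →J1  (J2 effort already set via bond 3)
β2 →I1  (0-jn J2 has e-setter on 3)
β1 →J1  (C1 integral (e out))
β4 →I2  (J1: last free bond brings flow in)

b0 stroke at J1
b1 stroke at J1
b2 stroke at I1
b3 stroke at J2
b4 stroke at I2
b5 stroke at Sf1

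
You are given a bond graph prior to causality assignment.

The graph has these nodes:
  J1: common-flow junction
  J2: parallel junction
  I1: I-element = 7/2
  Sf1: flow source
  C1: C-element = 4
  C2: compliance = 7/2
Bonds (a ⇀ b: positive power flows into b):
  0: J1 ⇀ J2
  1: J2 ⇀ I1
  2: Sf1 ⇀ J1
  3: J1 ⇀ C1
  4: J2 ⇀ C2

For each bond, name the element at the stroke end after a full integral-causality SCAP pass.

b2 |Sf1  (Sf1: flow source, stroke at near end)
b0 |J1  (J1 flow already set via bond 2)
b3 |J1  (common-f at J1 fixed by 2)
b1 |I1  (prefer integral on I1)
b4 |J2  (only one effort-in slot at J2)

b0 →J1
b1 →I1
b2 →Sf1
b3 →J1
b4 →J2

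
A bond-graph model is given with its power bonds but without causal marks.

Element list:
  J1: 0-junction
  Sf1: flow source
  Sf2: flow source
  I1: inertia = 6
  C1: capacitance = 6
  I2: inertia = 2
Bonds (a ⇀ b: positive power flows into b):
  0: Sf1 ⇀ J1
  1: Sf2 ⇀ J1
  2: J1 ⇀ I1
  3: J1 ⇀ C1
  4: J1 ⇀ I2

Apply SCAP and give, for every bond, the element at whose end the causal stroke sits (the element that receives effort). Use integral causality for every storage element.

β0 →Sf1
β1 →Sf2
β2 →I1
β3 →J1
β4 →I2

b0 stroke at Sf1  (Sf1: flow source, stroke at near end)
b1 stroke at Sf2  (Sf2 fixes flow; stroke at Sf2)
b2 stroke at I1  (prefer integral on I1)
b3 stroke at J1  (C1: C, integral causality)
b4 stroke at I2  (0-jn J1 has e-setter on 3)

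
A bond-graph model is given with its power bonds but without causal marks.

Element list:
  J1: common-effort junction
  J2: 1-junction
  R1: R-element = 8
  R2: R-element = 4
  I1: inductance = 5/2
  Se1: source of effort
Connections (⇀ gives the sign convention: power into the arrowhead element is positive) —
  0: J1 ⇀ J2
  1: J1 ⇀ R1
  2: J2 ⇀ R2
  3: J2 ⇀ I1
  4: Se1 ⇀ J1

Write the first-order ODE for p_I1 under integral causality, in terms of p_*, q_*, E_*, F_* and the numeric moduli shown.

dp_I1/dt = E_Se1 - 8*p_I1/5

bond 4 stroke→J1  (Se1 (Se) sets effort on bond)
bond 0 stroke→J2  (J1: bond 4 brought effort, rest push out)
bond 1 stroke→R1  (0-jn J1 has e-setter on 4)
bond 3 stroke→I1  (I1 integral (f out))
bond 2 stroke→J2  (1-jn J2 has f-setter on 3)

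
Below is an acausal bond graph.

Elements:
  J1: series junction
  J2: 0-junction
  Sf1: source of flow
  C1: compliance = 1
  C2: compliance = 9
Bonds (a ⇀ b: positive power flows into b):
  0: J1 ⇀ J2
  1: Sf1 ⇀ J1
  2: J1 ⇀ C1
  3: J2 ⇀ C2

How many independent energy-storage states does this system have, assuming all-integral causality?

b1 stroke→Sf1  (Sf1 fixes flow; stroke at Sf1)
b0 stroke→J1  (common-f at J1 fixed by 1)
b2 stroke→J1  (J1: bond 1 brought flow, rest push out)
b3 stroke→J2  (closing 0-jn rule on J2)

2  (C1, C2 all integral)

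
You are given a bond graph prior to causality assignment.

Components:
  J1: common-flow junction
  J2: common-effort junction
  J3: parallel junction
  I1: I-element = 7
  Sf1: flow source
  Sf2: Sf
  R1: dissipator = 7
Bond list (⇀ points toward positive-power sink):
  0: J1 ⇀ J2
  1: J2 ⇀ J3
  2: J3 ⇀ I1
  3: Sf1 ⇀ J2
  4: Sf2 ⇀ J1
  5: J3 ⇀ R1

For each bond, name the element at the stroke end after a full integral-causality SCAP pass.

bond 0 stroke at J1
bond 1 stroke at J2
bond 2 stroke at I1
bond 3 stroke at Sf1
bond 4 stroke at Sf2
bond 5 stroke at J3

b3 stroke at Sf1  (Sf1 fixes flow; stroke at Sf1)
b4 stroke at Sf2  (Sf2: flow source, stroke at near end)
b0 stroke at J1  (common-f at J1 fixed by 4)
b1 stroke at J2  (only one effort-in slot at J2)
b2 stroke at I1  (I1 outputs flow p/I1)
b5 stroke at J3  (J3: last free bond brings effort in)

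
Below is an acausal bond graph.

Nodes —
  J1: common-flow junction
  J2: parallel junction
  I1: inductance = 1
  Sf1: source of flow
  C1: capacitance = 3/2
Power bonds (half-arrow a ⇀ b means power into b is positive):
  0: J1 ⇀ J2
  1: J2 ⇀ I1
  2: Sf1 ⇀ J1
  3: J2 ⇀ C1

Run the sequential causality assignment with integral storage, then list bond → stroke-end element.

β2 |Sf1  (Sf1 fixes flow; stroke at Sf1)
β0 |J1  (J1: bond 2 brought flow, rest push out)
β1 |I1  (I1 integral (f out))
β3 |J2  (closing 0-jn rule on J2)

β0 stroke→J1
β1 stroke→I1
β2 stroke→Sf1
β3 stroke→J2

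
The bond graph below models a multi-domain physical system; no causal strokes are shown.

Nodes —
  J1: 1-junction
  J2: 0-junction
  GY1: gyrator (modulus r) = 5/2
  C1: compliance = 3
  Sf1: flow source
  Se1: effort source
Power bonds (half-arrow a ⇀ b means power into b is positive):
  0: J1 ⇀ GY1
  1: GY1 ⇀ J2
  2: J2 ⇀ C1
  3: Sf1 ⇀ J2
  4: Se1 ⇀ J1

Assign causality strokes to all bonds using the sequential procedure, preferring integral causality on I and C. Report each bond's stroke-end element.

bond 3 →Sf1  (Sf1 (Sf) sets flow on bond)
bond 4 →J1  (Se1 (Se) sets effort on bond)
bond 0 →GY1  (J1 needs exactly one f-in)
bond 1 →GY1  (GY GY1: same side as bond 0)
bond 2 →J2  (only one effort-in slot at J2)

#0 stroke at GY1
#1 stroke at GY1
#2 stroke at J2
#3 stroke at Sf1
#4 stroke at J1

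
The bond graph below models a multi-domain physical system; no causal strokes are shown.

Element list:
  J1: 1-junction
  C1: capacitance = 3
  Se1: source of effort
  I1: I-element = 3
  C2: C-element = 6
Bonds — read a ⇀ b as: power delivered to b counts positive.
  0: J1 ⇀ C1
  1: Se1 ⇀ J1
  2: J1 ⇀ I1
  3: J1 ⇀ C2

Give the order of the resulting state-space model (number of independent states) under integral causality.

3  (C1, C2, I1 all integral)

b1 |J1  (Se1 (Se) sets effort on bond)
b0 |J1  (C1 outputs effort q/C1)
b2 |I1  (I1 outputs flow p/I1)
b3 |J1  (1-jn J1 has f-setter on 2)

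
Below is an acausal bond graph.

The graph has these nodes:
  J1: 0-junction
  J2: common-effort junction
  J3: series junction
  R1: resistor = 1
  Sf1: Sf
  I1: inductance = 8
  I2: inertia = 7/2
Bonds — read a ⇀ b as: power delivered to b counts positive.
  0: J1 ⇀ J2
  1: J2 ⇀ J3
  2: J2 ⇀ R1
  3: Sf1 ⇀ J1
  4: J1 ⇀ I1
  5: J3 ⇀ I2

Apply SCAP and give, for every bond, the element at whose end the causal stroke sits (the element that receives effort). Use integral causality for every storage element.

b3 →Sf1  (Sf1 (Sf) sets flow on bond)
b4 →I1  (prefer integral on I1)
b0 →J1  (J1: last free bond brings effort in)
b5 →I2  (I2 integral (f out))
b1 →J3  (J3 flow already set via bond 5)
b2 →J2  (J2: last free bond brings effort in)

β0 stroke→J1
β1 stroke→J3
β2 stroke→J2
β3 stroke→Sf1
β4 stroke→I1
β5 stroke→I2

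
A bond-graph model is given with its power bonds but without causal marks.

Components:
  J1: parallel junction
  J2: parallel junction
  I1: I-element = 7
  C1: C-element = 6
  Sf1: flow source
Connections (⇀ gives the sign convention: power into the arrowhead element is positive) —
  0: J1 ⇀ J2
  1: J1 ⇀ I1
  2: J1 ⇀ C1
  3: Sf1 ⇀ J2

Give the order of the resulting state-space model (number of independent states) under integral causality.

2  (C1, I1 all integral)

bond 3 |Sf1  (Sf1: flow source, stroke at near end)
bond 0 |J2  (J2 needs exactly one e-in)
bond 1 |I1  (I1: I, integral causality)
bond 2 |J1  (J1: last free bond brings effort in)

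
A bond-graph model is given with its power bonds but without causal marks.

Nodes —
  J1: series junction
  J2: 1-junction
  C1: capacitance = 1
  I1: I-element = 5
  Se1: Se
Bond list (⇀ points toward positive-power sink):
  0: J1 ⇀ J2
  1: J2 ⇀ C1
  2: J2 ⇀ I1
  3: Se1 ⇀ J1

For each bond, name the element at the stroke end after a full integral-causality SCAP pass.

b3 stroke→J1  (Se1 fixes effort; stroke away)
b0 stroke→J2  (J1 needs exactly one f-in)
b1 stroke→J2  (C1: C, integral causality)
b2 stroke→I1  (only one flow-in slot at J2)

b0 →J2
b1 →J2
b2 →I1
b3 →J1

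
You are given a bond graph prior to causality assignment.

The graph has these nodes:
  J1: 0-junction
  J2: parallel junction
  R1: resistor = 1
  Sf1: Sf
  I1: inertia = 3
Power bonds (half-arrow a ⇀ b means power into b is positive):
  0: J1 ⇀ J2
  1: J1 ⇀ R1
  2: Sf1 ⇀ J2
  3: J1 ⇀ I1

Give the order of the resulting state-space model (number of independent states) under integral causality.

b2 |Sf1  (Sf1: flow source, stroke at near end)
b0 |J2  (J2 needs exactly one e-in)
b3 |I1  (I1: I, integral causality)
b1 |J1  (closing 0-jn rule on J1)

1  (I1 all integral)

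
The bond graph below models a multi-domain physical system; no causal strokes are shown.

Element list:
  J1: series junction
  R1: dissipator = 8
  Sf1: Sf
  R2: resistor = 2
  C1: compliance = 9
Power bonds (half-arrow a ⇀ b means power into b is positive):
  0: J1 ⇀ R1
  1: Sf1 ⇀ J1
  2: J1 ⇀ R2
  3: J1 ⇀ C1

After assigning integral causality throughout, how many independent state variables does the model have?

1  (C1 all integral)

β1 →Sf1  (Sf1 fixes flow; stroke at Sf1)
β0 →J1  (1-jn J1 has f-setter on 1)
β2 →J1  (J1: bond 1 brought flow, rest push out)
β3 →J1  (J1 flow already set via bond 1)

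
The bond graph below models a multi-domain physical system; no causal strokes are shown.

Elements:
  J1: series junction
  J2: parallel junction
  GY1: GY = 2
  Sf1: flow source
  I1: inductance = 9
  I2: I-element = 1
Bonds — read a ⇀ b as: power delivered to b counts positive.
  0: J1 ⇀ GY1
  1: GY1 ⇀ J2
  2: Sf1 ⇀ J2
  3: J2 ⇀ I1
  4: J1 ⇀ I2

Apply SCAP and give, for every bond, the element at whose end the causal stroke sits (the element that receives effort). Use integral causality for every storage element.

b2 →Sf1  (source Sf1 imposes f)
b3 →I1  (I1 integral (f out))
b1 →J2  (J2: last free bond brings effort in)
b0 →J1  (GY GY1: same side as bond 1)
b4 →I2  (J1 needs exactly one f-in)

#0 stroke at J1
#1 stroke at J2
#2 stroke at Sf1
#3 stroke at I1
#4 stroke at I2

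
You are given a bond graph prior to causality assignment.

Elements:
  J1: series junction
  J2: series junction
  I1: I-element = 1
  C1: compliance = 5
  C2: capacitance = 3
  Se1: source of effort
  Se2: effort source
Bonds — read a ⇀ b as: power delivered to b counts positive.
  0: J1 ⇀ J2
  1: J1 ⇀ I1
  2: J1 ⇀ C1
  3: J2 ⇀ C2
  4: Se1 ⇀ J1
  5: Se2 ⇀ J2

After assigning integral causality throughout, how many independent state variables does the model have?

3  (C1, C2, I1 all integral)

b4 stroke→J1  (Se1 fixes effort; stroke away)
b5 stroke→J2  (Se2 (Se) sets effort on bond)
b1 stroke→I1  (I1 outputs flow p/I1)
b0 stroke→J1  (J1 flow already set via bond 1)
b2 stroke→J1  (1-jn J1 has f-setter on 1)
b3 stroke→J2  (J2 flow already set via bond 0)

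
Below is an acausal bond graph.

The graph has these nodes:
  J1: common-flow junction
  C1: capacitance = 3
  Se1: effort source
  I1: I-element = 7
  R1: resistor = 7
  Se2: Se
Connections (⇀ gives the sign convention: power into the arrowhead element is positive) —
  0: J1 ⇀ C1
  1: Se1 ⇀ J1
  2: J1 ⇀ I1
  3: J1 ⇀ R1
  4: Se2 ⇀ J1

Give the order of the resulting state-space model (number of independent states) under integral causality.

#1 →J1  (Se1 (Se) sets effort on bond)
#4 →J1  (Se2: effort source, stroke at far end)
#0 →J1  (C1 outputs effort q/C1)
#2 →I1  (I1 integral (f out))
#3 →J1  (1-jn J1 has f-setter on 2)

2  (C1, I1 all integral)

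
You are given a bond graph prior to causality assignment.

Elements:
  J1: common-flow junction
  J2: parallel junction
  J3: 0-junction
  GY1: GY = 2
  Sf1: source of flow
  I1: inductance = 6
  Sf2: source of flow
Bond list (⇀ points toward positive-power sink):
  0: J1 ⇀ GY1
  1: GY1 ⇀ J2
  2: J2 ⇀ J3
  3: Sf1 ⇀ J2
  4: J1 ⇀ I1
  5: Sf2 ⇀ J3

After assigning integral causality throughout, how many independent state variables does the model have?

b3 →Sf1  (Sf1 fixes flow; stroke at Sf1)
b5 →Sf2  (source Sf2 imposes f)
b2 →J3  (J3 needs exactly one e-in)
b1 →J2  (only one effort-in slot at J2)
b0 →J1  (GY GY1: same side as bond 1)
b4 →I1  (J1: last free bond brings flow in)

1  (I1 all integral)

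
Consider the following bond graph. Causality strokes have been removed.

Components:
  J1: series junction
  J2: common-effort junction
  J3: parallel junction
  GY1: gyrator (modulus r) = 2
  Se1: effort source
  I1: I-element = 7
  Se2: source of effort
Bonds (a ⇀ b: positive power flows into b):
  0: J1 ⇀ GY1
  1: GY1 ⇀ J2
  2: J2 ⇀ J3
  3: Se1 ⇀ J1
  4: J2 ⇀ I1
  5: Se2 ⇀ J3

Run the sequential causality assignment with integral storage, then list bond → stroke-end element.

bond 3 stroke at J1  (Se1: effort source, stroke at far end)
bond 5 stroke at J3  (source Se2 imposes e)
bond 0 stroke at GY1  (closing 1-jn rule on J1)
bond 2 stroke at J2  (J3 effort already set via bond 5)
bond 1 stroke at GY1  (GY GY1: same side as bond 0)
bond 4 stroke at I1  (0-jn J2 has e-setter on 2)

b0 stroke→GY1
b1 stroke→GY1
b2 stroke→J2
b3 stroke→J1
b4 stroke→I1
b5 stroke→J3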